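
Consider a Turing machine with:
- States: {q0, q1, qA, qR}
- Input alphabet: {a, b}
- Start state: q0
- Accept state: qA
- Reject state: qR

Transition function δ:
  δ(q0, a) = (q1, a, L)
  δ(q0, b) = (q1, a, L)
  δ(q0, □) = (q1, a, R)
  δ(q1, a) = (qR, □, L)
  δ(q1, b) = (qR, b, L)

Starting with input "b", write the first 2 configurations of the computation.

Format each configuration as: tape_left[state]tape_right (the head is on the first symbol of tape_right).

Transitions applied:
Step 1: δ(q0, b) = (q1, a, L)

The first 2 configurations are:
[q0]b ⊢ [q1]□a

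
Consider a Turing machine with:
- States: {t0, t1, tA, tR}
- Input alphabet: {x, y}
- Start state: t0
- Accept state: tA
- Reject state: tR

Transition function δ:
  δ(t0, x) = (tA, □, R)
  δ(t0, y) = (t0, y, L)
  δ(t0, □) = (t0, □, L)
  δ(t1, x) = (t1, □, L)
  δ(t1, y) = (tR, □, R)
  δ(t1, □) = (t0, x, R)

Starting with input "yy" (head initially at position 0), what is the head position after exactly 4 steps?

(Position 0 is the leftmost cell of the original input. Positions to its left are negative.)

Execution trace (head position shown):
Step 0: [t0]yy  (head at position 0)
Step 1: move left → [t0]□yy  (head at position -1)
Step 2: move left → [t0]□□yy  (head at position -2)
Step 3: move left → [t0]□□□yy  (head at position -3)
Step 4: move left → [t0]□□□□yy  (head at position -4)

After 4 steps, the head is at position -4.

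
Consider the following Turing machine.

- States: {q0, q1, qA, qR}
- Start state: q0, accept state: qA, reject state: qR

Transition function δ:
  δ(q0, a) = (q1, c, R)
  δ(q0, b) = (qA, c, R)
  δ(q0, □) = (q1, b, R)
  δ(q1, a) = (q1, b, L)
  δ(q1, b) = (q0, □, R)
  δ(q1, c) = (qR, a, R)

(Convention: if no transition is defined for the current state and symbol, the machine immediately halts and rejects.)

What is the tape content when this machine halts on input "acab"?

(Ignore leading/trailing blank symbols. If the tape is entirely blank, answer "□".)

Execution trace:
Initial: [q0]acab
Step 1: δ(q0, a) = (q1, c, R) → c[q1]cab
Step 2: δ(q1, c) = (qR, a, R) → ca[qR]ab

The machine reaches the reject state qR and halts.

Final tape (ignoring leading/trailing blanks): caab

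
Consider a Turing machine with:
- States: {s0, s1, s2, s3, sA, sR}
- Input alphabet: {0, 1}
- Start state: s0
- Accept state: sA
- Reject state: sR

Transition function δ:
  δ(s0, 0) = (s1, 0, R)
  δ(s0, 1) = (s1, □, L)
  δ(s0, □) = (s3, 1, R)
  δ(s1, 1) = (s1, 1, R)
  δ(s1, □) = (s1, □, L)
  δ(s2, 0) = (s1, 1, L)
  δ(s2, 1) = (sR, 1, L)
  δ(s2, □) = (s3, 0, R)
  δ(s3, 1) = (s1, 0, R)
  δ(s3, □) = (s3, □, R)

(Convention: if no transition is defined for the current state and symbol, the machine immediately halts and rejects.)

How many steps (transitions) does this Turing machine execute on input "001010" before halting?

Execution trace:
Initial: [s0]001010
Step 1: δ(s0, 0) = (s1, 0, R) → 0[s1]01010

No transition is defined for δ(s1, 0). By convention the machine halts and rejects.

The machine executed 1 step before halting.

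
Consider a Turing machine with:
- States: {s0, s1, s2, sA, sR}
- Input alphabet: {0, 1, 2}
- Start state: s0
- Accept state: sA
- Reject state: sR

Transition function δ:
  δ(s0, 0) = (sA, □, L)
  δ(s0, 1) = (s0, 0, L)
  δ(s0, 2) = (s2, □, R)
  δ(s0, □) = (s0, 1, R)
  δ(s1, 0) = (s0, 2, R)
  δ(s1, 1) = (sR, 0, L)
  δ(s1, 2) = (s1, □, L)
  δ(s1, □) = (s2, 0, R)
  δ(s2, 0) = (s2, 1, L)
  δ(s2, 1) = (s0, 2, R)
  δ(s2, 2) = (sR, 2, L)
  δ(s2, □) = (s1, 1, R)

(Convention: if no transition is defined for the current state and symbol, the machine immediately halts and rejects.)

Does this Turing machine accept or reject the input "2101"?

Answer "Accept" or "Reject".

Execution trace:
Initial: [s0]2101
Step 1: δ(s0, 2) = (s2, □, R) → □[s2]101
Step 2: δ(s2, 1) = (s0, 2, R) → □2[s0]01
Step 3: δ(s0, 0) = (sA, □, L) → □[sA]2□1

The machine reaches the accept state sA and halts.

Answer: Accept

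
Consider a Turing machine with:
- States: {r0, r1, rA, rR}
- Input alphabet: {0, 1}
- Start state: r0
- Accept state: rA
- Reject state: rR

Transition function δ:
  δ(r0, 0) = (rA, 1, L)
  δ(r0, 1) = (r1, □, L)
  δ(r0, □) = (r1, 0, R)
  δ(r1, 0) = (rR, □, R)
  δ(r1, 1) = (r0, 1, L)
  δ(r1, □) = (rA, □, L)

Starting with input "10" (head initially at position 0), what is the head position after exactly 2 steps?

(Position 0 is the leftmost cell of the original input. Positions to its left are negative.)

Execution trace (head position shown):
Step 0: [r0]10  (head at position 0)
Step 1: move left → [r1]□□0  (head at position -1)
Step 2: move left → [rA]□□□0  (head at position -2)

After 2 steps, the head is at position -2.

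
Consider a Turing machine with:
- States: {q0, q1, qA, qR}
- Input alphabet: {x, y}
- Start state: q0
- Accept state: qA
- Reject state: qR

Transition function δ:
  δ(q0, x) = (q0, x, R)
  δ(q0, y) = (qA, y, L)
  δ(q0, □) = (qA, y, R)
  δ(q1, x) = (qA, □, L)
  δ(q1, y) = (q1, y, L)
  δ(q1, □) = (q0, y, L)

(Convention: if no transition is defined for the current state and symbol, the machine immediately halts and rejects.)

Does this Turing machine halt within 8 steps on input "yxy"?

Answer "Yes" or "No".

Execution trace:
Initial: [q0]yxy
Step 1: δ(q0, y) = (qA, y, L) → [qA]□yxy

The machine reaches the accept state qA and halts.
The machine halted after 1 step (within the 8-step bound).

Answer: Yes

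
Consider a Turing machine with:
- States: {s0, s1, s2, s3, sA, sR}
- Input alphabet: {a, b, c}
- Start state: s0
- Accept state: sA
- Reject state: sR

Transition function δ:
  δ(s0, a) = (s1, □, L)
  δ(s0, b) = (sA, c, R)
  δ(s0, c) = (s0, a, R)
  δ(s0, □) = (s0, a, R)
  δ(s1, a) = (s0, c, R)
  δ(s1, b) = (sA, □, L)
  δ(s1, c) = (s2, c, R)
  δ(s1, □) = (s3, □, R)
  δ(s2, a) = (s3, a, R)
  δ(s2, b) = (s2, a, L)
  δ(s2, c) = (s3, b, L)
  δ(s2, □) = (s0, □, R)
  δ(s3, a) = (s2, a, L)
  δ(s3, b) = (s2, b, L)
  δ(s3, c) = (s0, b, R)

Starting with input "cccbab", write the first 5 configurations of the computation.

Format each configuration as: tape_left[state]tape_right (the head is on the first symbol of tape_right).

Transitions applied:
Step 1: δ(s0, c) = (s0, a, R)
Step 2: δ(s0, c) = (s0, a, R)
Step 3: δ(s0, c) = (s0, a, R)
Step 4: δ(s0, b) = (sA, c, R)

The first 5 configurations are:
[s0]cccbab ⊢ a[s0]ccbab ⊢ aa[s0]cbab ⊢ aaa[s0]bab ⊢ aaac[sA]ab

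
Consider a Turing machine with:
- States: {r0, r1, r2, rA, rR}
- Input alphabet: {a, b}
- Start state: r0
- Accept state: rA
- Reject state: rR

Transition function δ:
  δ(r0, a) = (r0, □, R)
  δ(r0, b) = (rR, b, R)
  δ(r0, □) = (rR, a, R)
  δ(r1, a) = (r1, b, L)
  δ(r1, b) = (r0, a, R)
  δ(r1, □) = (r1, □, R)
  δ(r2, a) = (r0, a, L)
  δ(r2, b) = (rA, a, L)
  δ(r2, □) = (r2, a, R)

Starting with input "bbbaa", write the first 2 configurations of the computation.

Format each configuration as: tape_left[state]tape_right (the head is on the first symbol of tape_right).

Transitions applied:
Step 1: δ(r0, b) = (rR, b, R)

The first 2 configurations are:
[r0]bbbaa ⊢ b[rR]bbaa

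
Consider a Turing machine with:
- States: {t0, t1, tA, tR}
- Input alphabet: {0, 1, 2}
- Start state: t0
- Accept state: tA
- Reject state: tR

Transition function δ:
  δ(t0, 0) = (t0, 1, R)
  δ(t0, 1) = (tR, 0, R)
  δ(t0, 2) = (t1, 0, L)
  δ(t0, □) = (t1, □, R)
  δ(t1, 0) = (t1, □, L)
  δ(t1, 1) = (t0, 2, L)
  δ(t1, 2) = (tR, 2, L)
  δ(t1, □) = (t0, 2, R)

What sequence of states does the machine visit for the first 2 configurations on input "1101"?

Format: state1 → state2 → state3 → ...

Execution trace:
Initial: [t0]1101
Step 1: δ(t0, 1) = (tR, 0, R) → 0[tR]101

The machine reaches the reject state tR and halts.

State sequence: t0 → tR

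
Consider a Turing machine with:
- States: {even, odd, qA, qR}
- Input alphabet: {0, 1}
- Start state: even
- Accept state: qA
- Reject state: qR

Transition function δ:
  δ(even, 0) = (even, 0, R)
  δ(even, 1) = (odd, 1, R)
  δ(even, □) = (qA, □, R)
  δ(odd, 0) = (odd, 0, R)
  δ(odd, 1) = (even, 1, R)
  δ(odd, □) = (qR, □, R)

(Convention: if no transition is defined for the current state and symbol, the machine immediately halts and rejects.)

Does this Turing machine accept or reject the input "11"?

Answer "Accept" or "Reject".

Execution trace:
Initial: [even]11
Step 1: δ(even, 1) = (odd, 1, R) → 1[odd]1
Step 2: δ(odd, 1) = (even, 1, R) → 11[even]□
Step 3: δ(even, □) = (qA, □, R) → 11□[qA]□

The machine reaches the accept state qA and halts.

Answer: Accept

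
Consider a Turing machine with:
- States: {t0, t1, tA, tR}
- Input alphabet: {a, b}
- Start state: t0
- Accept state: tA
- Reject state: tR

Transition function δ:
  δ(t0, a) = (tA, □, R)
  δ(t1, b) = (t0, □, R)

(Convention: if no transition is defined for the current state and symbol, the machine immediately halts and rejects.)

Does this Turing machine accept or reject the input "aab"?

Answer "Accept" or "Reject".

Execution trace:
Initial: [t0]aab
Step 1: δ(t0, a) = (tA, □, R) → □[tA]ab

The machine reaches the accept state tA and halts.

Answer: Accept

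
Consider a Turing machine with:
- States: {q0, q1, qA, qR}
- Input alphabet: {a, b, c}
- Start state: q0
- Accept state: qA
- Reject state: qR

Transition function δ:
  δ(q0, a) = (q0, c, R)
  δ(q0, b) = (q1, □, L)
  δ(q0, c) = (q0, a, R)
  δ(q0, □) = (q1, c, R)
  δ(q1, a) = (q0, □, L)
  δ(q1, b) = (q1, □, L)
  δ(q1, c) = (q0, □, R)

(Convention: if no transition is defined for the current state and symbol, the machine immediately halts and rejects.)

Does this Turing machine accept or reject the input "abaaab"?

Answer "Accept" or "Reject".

Execution trace:
Initial: [q0]abaaab
Step 1: δ(q0, a) = (q0, c, R) → c[q0]baaab
Step 2: δ(q0, b) = (q1, □, L) → [q1]c□aaab
Step 3: δ(q1, c) = (q0, □, R) → □[q0]□aaab
Step 4: δ(q0, □) = (q1, c, R) → □c[q1]aaab
Step 5: δ(q1, a) = (q0, □, L) → □[q0]c□aab
Step 6: δ(q0, c) = (q0, a, R) → □a[q0]□aab
Step 7: δ(q0, □) = (q1, c, R) → □ac[q1]aab
Step 8: δ(q1, a) = (q0, □, L) → □a[q0]c□ab
Step 9: δ(q0, c) = (q0, a, R) → □aa[q0]□ab
Step 10: δ(q0, □) = (q1, c, R) → □aac[q1]ab
Step 11: δ(q1, a) = (q0, □, L) → □aa[q0]c□b
Step 12: δ(q0, c) = (q0, a, R) → □aaa[q0]□b
Step 13: δ(q0, □) = (q1, c, R) → □aaac[q1]b
Step 14: δ(q1, b) = (q1, □, L) → □aaa[q1]c□
Step 15: δ(q1, c) = (q0, □, R) → □aaa□[q0]□
Step 16: δ(q0, □) = (q1, c, R) → □aaa□c[q1]□

No transition is defined for δ(q1, □). By convention the machine halts and rejects.

Answer: Reject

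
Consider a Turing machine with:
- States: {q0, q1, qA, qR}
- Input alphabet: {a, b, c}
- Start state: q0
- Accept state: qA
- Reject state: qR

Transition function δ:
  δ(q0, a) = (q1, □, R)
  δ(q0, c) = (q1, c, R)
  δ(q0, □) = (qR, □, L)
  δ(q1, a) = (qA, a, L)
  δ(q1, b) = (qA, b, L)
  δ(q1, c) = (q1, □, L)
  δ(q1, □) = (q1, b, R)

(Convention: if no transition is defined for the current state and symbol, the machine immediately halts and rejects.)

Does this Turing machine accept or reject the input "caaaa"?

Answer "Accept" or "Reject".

Execution trace:
Initial: [q0]caaaa
Step 1: δ(q0, c) = (q1, c, R) → c[q1]aaaa
Step 2: δ(q1, a) = (qA, a, L) → [qA]caaaa

The machine reaches the accept state qA and halts.

Answer: Accept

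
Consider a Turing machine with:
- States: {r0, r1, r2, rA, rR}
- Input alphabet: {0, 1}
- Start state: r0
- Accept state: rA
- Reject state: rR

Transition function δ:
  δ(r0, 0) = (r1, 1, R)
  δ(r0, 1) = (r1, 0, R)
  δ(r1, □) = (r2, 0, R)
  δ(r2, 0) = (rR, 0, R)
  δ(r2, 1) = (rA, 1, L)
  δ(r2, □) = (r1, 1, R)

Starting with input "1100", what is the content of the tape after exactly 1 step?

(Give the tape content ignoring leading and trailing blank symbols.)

Execution trace:
Initial: [r0]1100
Step 1: δ(r0, 1) = (r1, 0, R) → 0[r1]100

No transition is defined for δ(r1, 1). By convention the machine halts and rejects.

After 1 step, the tape (ignoring leading/trailing blanks) is: 0100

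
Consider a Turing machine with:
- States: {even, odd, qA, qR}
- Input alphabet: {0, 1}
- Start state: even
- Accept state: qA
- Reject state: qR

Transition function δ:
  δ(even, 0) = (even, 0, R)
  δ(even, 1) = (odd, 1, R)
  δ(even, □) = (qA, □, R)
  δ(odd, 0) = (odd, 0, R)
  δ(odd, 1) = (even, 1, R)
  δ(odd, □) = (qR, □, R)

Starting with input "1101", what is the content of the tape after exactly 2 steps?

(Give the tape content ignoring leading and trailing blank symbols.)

Execution trace:
Initial: [even]1101
Step 1: δ(even, 1) = (odd, 1, R) → 1[odd]101
Step 2: δ(odd, 1) = (even, 1, R) → 11[even]01

After 2 steps, the tape (ignoring leading/trailing blanks) is: 1101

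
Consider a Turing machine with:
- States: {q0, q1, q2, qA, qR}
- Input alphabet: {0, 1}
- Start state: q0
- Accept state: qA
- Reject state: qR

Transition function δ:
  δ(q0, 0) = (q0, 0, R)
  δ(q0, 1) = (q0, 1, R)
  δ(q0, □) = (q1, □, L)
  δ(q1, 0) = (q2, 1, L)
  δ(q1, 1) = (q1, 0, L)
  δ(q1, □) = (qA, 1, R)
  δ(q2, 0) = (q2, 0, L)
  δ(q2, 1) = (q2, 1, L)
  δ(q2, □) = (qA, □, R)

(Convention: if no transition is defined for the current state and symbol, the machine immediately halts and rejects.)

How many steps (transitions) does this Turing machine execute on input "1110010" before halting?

Execution trace:
Initial: [q0]1110010
Step 1: δ(q0, 1) = (q0, 1, R) → 1[q0]110010
Step 2: δ(q0, 1) = (q0, 1, R) → 11[q0]10010
Step 3: δ(q0, 1) = (q0, 1, R) → 111[q0]0010
Step 4: δ(q0, 0) = (q0, 0, R) → 1110[q0]010
Step 5: δ(q0, 0) = (q0, 0, R) → 11100[q0]10
Step 6: δ(q0, 1) = (q0, 1, R) → 111001[q0]0
Step 7: δ(q0, 0) = (q0, 0, R) → 1110010[q0]□
Step 8: δ(q0, □) = (q1, □, L) → 111001[q1]0□
Step 9: δ(q1, 0) = (q2, 1, L) → 11100[q2]11□
Step 10: δ(q2, 1) = (q2, 1, L) → 1110[q2]011□
Step 11: δ(q2, 0) = (q2, 0, L) → 111[q2]0011□
Step 12: δ(q2, 0) = (q2, 0, L) → 11[q2]10011□
Step 13: δ(q2, 1) = (q2, 1, L) → 1[q2]110011□
Step 14: δ(q2, 1) = (q2, 1, L) → [q2]1110011□
Step 15: δ(q2, 1) = (q2, 1, L) → [q2]□1110011□
Step 16: δ(q2, □) = (qA, □, R) → □[qA]1110011□

The machine reaches the accept state qA and halts.

The machine executed 16 steps before halting.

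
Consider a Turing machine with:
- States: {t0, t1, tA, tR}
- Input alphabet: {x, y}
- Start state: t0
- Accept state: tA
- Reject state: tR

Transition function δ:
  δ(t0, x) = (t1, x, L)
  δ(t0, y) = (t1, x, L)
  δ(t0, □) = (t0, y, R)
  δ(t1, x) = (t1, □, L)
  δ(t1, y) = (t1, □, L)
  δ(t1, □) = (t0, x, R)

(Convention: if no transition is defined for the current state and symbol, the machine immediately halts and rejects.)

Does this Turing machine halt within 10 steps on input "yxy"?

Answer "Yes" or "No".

Execution trace:
Initial: [t0]yxy
Step 1: δ(t0, y) = (t1, x, L) → [t1]□xxy
Step 2: δ(t1, □) = (t0, x, R) → x[t0]xxy
Step 3: δ(t0, x) = (t1, x, L) → [t1]xxxy
Step 4: δ(t1, x) = (t1, □, L) → [t1]□□xxy
Step 5: δ(t1, □) = (t0, x, R) → x[t0]□xxy
Step 6: δ(t0, □) = (t0, y, R) → xy[t0]xxy
Step 7: δ(t0, x) = (t1, x, L) → x[t1]yxxy
Step 8: δ(t1, y) = (t1, □, L) → [t1]x□xxy
Step 9: δ(t1, x) = (t1, □, L) → [t1]□□□xxy
Step 10: δ(t1, □) = (t0, x, R) → x[t0]□□xxy

The machine has not reached a halting state after 10 steps.
The machine did not halt within the 10-step bound.

Answer: No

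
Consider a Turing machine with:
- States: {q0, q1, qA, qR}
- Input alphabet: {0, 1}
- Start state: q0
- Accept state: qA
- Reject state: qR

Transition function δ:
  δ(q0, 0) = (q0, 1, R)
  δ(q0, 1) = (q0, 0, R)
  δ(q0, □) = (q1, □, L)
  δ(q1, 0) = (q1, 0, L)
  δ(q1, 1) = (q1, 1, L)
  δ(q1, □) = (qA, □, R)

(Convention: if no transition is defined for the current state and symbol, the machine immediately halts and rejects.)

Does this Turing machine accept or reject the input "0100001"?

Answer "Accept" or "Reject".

Execution trace:
Initial: [q0]0100001
Step 1: δ(q0, 0) = (q0, 1, R) → 1[q0]100001
Step 2: δ(q0, 1) = (q0, 0, R) → 10[q0]00001
Step 3: δ(q0, 0) = (q0, 1, R) → 101[q0]0001
Step 4: δ(q0, 0) = (q0, 1, R) → 1011[q0]001
Step 5: δ(q0, 0) = (q0, 1, R) → 10111[q0]01
Step 6: δ(q0, 0) = (q0, 1, R) → 101111[q0]1
Step 7: δ(q0, 1) = (q0, 0, R) → 1011110[q0]□
Step 8: δ(q0, □) = (q1, □, L) → 101111[q1]0□
Step 9: δ(q1, 0) = (q1, 0, L) → 10111[q1]10□
Step 10: δ(q1, 1) = (q1, 1, L) → 1011[q1]110□
Step 11: δ(q1, 1) = (q1, 1, L) → 101[q1]1110□
Step 12: δ(q1, 1) = (q1, 1, L) → 10[q1]11110□
Step 13: δ(q1, 1) = (q1, 1, L) → 1[q1]011110□
Step 14: δ(q1, 0) = (q1, 0, L) → [q1]1011110□
Step 15: δ(q1, 1) = (q1, 1, L) → [q1]□1011110□
Step 16: δ(q1, □) = (qA, □, R) → □[qA]1011110□

The machine reaches the accept state qA and halts.

Answer: Accept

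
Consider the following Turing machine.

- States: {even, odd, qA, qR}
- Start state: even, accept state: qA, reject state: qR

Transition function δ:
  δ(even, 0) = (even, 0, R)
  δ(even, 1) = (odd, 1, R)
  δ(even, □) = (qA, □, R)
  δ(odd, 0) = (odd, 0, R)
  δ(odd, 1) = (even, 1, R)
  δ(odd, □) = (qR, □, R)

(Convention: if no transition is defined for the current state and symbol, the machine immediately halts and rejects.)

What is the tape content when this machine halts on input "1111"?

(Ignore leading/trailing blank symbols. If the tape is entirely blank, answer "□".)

Execution trace:
Initial: [even]1111
Step 1: δ(even, 1) = (odd, 1, R) → 1[odd]111
Step 2: δ(odd, 1) = (even, 1, R) → 11[even]11
Step 3: δ(even, 1) = (odd, 1, R) → 111[odd]1
Step 4: δ(odd, 1) = (even, 1, R) → 1111[even]□
Step 5: δ(even, □) = (qA, □, R) → 1111□[qA]□

The machine reaches the accept state qA and halts.

Final tape (ignoring leading/trailing blanks): 1111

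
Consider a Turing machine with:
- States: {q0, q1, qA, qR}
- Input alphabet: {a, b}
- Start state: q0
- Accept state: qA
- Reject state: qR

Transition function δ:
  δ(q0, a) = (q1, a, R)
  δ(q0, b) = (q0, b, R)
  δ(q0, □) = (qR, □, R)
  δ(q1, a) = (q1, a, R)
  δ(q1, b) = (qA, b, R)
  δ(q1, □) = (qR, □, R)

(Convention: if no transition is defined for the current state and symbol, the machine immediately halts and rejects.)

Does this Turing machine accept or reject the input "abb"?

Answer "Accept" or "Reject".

Execution trace:
Initial: [q0]abb
Step 1: δ(q0, a) = (q1, a, R) → a[q1]bb
Step 2: δ(q1, b) = (qA, b, R) → ab[qA]b

The machine reaches the accept state qA and halts.

Answer: Accept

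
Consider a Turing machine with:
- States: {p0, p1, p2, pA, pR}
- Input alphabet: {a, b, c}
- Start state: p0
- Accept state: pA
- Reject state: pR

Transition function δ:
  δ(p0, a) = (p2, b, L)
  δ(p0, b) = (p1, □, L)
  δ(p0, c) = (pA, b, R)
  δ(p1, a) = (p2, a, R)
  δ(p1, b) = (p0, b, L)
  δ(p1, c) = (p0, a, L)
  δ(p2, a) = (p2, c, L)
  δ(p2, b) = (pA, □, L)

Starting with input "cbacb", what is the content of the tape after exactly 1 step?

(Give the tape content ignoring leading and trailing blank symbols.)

Execution trace:
Initial: [p0]cbacb
Step 1: δ(p0, c) = (pA, b, R) → b[pA]bacb

The machine reaches the accept state pA and halts.

After 1 step, the tape (ignoring leading/trailing blanks) is: bbacb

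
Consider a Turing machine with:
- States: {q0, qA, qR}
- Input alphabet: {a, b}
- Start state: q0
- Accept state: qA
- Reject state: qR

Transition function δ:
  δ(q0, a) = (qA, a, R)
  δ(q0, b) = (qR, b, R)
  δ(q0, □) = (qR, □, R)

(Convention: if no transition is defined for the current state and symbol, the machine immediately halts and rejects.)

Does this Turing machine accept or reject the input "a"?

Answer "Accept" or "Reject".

Execution trace:
Initial: [q0]a
Step 1: δ(q0, a) = (qA, a, R) → a[qA]□

The machine reaches the accept state qA and halts.

Answer: Accept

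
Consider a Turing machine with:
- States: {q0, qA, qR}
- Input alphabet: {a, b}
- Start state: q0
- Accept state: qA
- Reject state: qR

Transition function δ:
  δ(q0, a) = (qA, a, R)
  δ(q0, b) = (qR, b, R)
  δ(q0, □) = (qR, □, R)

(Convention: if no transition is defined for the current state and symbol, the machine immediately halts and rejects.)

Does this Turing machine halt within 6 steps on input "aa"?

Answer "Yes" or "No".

Execution trace:
Initial: [q0]aa
Step 1: δ(q0, a) = (qA, a, R) → a[qA]a

The machine reaches the accept state qA and halts.
The machine halted after 1 step (within the 6-step bound).

Answer: Yes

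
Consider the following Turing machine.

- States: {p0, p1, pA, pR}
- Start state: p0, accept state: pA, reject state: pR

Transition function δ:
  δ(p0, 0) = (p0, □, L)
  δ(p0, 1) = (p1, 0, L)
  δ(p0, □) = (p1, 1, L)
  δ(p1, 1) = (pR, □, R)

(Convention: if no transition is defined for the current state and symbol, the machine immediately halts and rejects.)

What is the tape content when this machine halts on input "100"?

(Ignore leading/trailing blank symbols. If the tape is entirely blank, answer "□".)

Execution trace:
Initial: [p0]100
Step 1: δ(p0, 1) = (p1, 0, L) → [p1]□000

No transition is defined for δ(p1, □). By convention the machine halts and rejects.

Final tape (ignoring leading/trailing blanks): 000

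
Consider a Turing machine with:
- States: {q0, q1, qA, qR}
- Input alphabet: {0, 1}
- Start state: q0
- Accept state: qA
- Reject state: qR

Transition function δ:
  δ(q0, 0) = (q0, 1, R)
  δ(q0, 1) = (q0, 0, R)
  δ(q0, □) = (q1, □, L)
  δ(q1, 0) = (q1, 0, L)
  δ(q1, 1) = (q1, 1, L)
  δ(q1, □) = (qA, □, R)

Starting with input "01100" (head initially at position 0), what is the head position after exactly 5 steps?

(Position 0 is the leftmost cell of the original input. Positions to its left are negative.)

Execution trace (head position shown):
Step 0: [q0]01100  (head at position 0)
Step 1: move right → 1[q0]1100  (head at position 1)
Step 2: move right → 10[q0]100  (head at position 2)
Step 3: move right → 100[q0]00  (head at position 3)
Step 4: move right → 1001[q0]0  (head at position 4)
Step 5: move right → 10011[q0]□  (head at position 5)

After 5 steps, the head is at position 5.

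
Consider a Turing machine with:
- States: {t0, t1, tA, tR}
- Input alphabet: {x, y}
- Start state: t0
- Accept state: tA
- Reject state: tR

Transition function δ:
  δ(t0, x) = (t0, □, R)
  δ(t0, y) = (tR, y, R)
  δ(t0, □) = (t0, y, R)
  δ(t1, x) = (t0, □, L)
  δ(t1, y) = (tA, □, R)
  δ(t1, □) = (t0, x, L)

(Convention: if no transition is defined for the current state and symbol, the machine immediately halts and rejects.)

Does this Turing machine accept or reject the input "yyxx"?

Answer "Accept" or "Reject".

Execution trace:
Initial: [t0]yyxx
Step 1: δ(t0, y) = (tR, y, R) → y[tR]yxx

The machine reaches the reject state tR and halts.

Answer: Reject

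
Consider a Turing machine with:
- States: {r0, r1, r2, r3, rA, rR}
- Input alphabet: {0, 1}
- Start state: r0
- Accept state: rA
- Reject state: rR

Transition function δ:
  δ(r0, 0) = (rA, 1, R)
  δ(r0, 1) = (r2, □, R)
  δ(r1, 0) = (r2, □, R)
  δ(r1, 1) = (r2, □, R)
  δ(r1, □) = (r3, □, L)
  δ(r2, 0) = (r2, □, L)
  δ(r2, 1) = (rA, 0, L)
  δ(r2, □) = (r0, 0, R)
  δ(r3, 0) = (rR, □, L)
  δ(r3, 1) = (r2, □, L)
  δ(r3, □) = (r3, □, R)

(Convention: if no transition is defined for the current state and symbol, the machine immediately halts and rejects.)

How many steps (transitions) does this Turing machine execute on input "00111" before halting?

Execution trace:
Initial: [r0]00111
Step 1: δ(r0, 0) = (rA, 1, R) → 1[rA]0111

The machine reaches the accept state rA and halts.

The machine executed 1 step before halting.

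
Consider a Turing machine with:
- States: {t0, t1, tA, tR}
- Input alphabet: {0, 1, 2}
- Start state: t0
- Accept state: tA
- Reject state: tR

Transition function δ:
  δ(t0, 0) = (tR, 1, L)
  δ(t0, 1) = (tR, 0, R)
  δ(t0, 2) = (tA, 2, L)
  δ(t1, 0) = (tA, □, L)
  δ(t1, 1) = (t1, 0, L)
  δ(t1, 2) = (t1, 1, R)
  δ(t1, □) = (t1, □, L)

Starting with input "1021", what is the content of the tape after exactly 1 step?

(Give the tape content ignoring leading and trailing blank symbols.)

Execution trace:
Initial: [t0]1021
Step 1: δ(t0, 1) = (tR, 0, R) → 0[tR]021

The machine reaches the reject state tR and halts.

After 1 step, the tape (ignoring leading/trailing blanks) is: 0021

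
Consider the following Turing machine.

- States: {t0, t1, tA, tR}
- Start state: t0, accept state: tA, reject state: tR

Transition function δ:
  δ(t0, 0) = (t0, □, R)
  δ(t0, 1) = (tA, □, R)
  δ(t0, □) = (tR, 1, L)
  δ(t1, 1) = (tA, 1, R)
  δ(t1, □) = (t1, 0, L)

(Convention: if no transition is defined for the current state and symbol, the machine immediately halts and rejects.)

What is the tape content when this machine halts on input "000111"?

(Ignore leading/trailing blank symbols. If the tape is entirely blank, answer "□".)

Execution trace:
Initial: [t0]000111
Step 1: δ(t0, 0) = (t0, □, R) → □[t0]00111
Step 2: δ(t0, 0) = (t0, □, R) → □□[t0]0111
Step 3: δ(t0, 0) = (t0, □, R) → □□□[t0]111
Step 4: δ(t0, 1) = (tA, □, R) → □□□□[tA]11

The machine reaches the accept state tA and halts.

Final tape (ignoring leading/trailing blanks): 11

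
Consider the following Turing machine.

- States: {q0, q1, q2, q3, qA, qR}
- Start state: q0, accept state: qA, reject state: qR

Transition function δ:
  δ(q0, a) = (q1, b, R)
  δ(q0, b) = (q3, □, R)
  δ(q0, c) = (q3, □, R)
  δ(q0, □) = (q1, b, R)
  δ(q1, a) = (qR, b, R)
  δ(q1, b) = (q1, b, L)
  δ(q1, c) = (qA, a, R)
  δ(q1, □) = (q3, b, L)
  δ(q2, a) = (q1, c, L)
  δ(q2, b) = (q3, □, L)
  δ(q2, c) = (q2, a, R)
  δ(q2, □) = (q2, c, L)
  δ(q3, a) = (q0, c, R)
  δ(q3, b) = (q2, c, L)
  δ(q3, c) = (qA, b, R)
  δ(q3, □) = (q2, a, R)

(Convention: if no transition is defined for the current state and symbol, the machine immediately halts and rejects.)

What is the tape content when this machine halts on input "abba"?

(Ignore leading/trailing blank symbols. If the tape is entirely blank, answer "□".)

Execution trace:
Initial: [q0]abba
Step 1: δ(q0, a) = (q1, b, R) → b[q1]bba
Step 2: δ(q1, b) = (q1, b, L) → [q1]bbba
Step 3: δ(q1, b) = (q1, b, L) → [q1]□bbba
Step 4: δ(q1, □) = (q3, b, L) → [q3]□bbbba
Step 5: δ(q3, □) = (q2, a, R) → a[q2]bbbba
Step 6: δ(q2, b) = (q3, □, L) → [q3]a□bbba
Step 7: δ(q3, a) = (q0, c, R) → c[q0]□bbba
Step 8: δ(q0, □) = (q1, b, R) → cb[q1]bbba
Step 9: δ(q1, b) = (q1, b, L) → c[q1]bbbba
Step 10: δ(q1, b) = (q1, b, L) → [q1]cbbbba
Step 11: δ(q1, c) = (qA, a, R) → a[qA]bbbba

The machine reaches the accept state qA and halts.

Final tape (ignoring leading/trailing blanks): abbbba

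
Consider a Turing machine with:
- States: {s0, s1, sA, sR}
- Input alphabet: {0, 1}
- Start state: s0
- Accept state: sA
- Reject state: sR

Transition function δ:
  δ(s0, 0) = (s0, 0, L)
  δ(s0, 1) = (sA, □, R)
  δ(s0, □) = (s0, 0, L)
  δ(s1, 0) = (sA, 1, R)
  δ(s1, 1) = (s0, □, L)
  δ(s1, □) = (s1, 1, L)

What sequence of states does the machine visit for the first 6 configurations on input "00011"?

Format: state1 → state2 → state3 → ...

Execution trace:
Initial: [s0]00011
Step 1: δ(s0, 0) = (s0, 0, L) → [s0]□00011
Step 2: δ(s0, □) = (s0, 0, L) → [s0]□000011
Step 3: δ(s0, □) = (s0, 0, L) → [s0]□0000011
Step 4: δ(s0, □) = (s0, 0, L) → [s0]□00000011
Step 5: δ(s0, □) = (s0, 0, L) → [s0]□000000011

State sequence: s0 → s0 → s0 → s0 → s0 → s0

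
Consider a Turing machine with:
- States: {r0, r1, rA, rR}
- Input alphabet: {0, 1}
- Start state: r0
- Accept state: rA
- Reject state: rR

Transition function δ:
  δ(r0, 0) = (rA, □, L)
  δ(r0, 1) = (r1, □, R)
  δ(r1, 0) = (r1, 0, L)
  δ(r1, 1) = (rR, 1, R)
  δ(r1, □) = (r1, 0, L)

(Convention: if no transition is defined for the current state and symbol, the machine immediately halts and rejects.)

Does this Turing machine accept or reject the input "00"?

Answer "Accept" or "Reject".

Execution trace:
Initial: [r0]00
Step 1: δ(r0, 0) = (rA, □, L) → [rA]□□0

The machine reaches the accept state rA and halts.

Answer: Accept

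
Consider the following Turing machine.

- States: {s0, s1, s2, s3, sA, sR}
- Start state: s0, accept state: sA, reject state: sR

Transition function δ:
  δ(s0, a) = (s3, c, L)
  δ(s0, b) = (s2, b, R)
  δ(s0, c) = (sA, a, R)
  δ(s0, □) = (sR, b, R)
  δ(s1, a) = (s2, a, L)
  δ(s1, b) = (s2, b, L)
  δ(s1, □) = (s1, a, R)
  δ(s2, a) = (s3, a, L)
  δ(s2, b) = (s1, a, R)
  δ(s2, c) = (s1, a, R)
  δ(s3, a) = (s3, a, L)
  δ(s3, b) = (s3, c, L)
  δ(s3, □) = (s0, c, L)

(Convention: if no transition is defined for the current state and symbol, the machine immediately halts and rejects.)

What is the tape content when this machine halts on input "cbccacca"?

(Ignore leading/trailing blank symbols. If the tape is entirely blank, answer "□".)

Execution trace:
Initial: [s0]cbccacca
Step 1: δ(s0, c) = (sA, a, R) → a[sA]bccacca

The machine reaches the accept state sA and halts.

Final tape (ignoring leading/trailing blanks): abccacca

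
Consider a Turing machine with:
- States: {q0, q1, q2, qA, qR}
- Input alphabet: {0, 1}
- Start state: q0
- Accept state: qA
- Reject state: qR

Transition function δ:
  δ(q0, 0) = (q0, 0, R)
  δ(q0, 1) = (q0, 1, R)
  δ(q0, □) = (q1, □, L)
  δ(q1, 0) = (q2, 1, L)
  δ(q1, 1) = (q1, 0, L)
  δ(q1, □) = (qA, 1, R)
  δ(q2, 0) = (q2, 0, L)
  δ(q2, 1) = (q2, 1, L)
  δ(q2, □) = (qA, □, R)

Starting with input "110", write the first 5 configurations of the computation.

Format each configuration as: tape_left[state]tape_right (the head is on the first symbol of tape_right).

Transitions applied:
Step 1: δ(q0, 1) = (q0, 1, R)
Step 2: δ(q0, 1) = (q0, 1, R)
Step 3: δ(q0, 0) = (q0, 0, R)
Step 4: δ(q0, □) = (q1, □, L)

The first 5 configurations are:
[q0]110 ⊢ 1[q0]10 ⊢ 11[q0]0 ⊢ 110[q0]□ ⊢ 11[q1]0□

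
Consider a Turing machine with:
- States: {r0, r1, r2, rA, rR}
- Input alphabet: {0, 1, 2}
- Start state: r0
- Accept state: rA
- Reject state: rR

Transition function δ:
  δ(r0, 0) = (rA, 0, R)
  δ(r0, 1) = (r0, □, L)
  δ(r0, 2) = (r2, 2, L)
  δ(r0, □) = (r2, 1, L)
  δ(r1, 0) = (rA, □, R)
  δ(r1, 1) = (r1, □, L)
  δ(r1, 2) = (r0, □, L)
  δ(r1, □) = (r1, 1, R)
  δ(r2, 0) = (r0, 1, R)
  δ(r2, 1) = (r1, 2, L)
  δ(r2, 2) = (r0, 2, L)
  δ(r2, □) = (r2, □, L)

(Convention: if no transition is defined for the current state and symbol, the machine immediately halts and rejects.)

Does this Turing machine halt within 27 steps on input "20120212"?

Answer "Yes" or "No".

Execution trace:
Initial: [r0]20120212
Step 1: δ(r0, 2) = (r2, 2, L) → [r2]□20120212
Step 2: δ(r2, □) = (r2, □, L) → [r2]□□20120212
Step 3: δ(r2, □) = (r2, □, L) → [r2]□□□20120212
Step 4: δ(r2, □) = (r2, □, L) → [r2]□□□□20120212
Step 5: δ(r2, □) = (r2, □, L) → [r2]□□□□□20120212
Step 6: δ(r2, □) = (r2, □, L) → [r2]□□□□□□20120212
Step 7: δ(r2, □) = (r2, □, L) → [r2]□□□□□□□20120212
Step 8: δ(r2, □) = (r2, □, L) → [r2]□□□□□□□□20120212
Step 9: δ(r2, □) = (r2, □, L) → [r2]□□□□□□□□□20120212
Step 10: δ(r2, □) = (r2, □, L) → [r2]□□□□□□□□□□20120212
Step 11: δ(r2, □) = (r2, □, L) → [r2]□□□□□□□□□□□20120212
Step 12: δ(r2, □) = (r2, □, L) → [r2]□□□□□□□□□□□□20120212
Step 13: δ(r2, □) = (r2, □, L) → [r2]□□□□□□□□□□□□□20120212
Step 14: δ(r2, □) = (r2, □, L) → [r2]□□□□□□□□□□□□□□20120212
Step 15: δ(r2, □) = (r2, □, L) → [r2]□□□□□□□□□□□□□□□20120212
Step 16: δ(r2, □) = (r2, □, L) → [r2]□□□□□□□□□□□□□□□□20120212
Step 17: δ(r2, □) = (r2, □, L) → [r2]□□□□□□□□□□□□□□□□□20120212
Step 18: δ(r2, □) = (r2, □, L) → [r2]□□□□□□□□□□□□□□□□□□20120212
Step 19: δ(r2, □) = (r2, □, L) → [r2]□□□□□□□□□□□□□□□□□□□20120212
Step 20: δ(r2, □) = (r2, □, L) → [r2]□□□□□□□□□□□□□□□□□□□□20120212
Step 21: δ(r2, □) = (r2, □, L) → [r2]□□□□□□□□□□□□□□□□□□□□□20120212
Step 22: δ(r2, □) = (r2, □, L) → [r2]□□□□□□□□□□□□□□□□□□□□□□20120212
Step 23: δ(r2, □) = (r2, □, L) → [r2]□□□□□□□□□□□□□□□□□□□□□□□20120212
Step 24: δ(r2, □) = (r2, □, L) → [r2]□□□□□□□□□□□□□□□□□□□□□□□□20120212
Step 25: δ(r2, □) = (r2, □, L) → [r2]□□□□□□□□□□□□□□□□□□□□□□□□□20120212
Step 26: δ(r2, □) = (r2, □, L) → [r2]□□□□□□□□□□□□□□□□□□□□□□□□□□20120212
Step 27: δ(r2, □) = (r2, □, L) → [r2]□□□□□□□□□□□□□□□□□□□□□□□□□□□20120212

The machine has not reached a halting state after 27 steps.
The machine did not halt within the 27-step bound.

Answer: No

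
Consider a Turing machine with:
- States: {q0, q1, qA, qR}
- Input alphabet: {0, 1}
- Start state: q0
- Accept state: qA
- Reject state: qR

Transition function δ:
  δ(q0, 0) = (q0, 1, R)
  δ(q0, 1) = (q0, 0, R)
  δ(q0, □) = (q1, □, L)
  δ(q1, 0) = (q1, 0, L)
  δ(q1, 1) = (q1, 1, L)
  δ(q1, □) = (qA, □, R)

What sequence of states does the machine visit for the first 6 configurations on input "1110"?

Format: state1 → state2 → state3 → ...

Execution trace:
Initial: [q0]1110
Step 1: δ(q0, 1) = (q0, 0, R) → 0[q0]110
Step 2: δ(q0, 1) = (q0, 0, R) → 00[q0]10
Step 3: δ(q0, 1) = (q0, 0, R) → 000[q0]0
Step 4: δ(q0, 0) = (q0, 1, R) → 0001[q0]□
Step 5: δ(q0, □) = (q1, □, L) → 000[q1]1□

State sequence: q0 → q0 → q0 → q0 → q0 → q1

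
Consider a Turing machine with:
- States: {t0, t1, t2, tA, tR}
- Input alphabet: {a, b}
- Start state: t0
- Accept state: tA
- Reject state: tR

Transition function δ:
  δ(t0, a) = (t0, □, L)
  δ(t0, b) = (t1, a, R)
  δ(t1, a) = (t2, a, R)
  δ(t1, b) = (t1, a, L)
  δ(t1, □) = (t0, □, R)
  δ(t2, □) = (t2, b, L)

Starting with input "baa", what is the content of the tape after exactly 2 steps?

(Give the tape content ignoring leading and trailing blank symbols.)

Execution trace:
Initial: [t0]baa
Step 1: δ(t0, b) = (t1, a, R) → a[t1]aa
Step 2: δ(t1, a) = (t2, a, R) → aa[t2]a

No transition is defined for δ(t2, a). By convention the machine halts and rejects.

After 2 steps, the tape (ignoring leading/trailing blanks) is: aaa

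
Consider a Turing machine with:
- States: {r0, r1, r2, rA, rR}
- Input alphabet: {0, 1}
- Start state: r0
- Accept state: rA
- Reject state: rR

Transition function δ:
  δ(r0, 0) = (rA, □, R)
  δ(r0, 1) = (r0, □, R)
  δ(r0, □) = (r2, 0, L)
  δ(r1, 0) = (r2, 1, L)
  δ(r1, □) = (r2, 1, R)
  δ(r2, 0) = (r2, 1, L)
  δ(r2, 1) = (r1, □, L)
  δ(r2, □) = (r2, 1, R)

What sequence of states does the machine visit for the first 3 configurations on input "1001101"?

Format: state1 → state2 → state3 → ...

Execution trace:
Initial: [r0]1001101
Step 1: δ(r0, 1) = (r0, □, R) → □[r0]001101
Step 2: δ(r0, 0) = (rA, □, R) → □□[rA]01101

The machine reaches the accept state rA and halts.

State sequence: r0 → r0 → rA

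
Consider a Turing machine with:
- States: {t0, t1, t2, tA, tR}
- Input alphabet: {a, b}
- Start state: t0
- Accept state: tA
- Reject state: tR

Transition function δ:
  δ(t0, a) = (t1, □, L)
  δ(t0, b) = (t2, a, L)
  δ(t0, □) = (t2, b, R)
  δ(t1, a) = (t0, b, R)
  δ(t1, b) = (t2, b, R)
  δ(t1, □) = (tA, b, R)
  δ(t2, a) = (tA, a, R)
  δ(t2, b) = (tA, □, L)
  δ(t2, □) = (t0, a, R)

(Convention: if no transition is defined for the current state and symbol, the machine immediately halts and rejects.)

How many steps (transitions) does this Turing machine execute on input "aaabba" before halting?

Execution trace:
Initial: [t0]aaabba
Step 1: δ(t0, a) = (t1, □, L) → [t1]□□aabba
Step 2: δ(t1, □) = (tA, b, R) → b[tA]□aabba

The machine reaches the accept state tA and halts.

The machine executed 2 steps before halting.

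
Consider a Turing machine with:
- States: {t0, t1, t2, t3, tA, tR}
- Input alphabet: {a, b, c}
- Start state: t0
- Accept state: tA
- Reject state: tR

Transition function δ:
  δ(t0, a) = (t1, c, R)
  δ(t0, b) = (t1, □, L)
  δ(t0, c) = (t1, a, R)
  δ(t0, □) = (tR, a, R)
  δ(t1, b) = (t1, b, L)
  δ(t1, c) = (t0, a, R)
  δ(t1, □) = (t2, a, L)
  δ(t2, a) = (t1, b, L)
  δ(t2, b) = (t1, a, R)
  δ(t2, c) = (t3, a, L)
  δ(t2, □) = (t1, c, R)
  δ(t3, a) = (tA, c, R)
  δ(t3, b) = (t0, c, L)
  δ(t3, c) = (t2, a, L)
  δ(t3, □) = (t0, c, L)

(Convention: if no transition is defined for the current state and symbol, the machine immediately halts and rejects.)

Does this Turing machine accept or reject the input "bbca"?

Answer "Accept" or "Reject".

Execution trace:
Initial: [t0]bbca
Step 1: δ(t0, b) = (t1, □, L) → [t1]□□bca
Step 2: δ(t1, □) = (t2, a, L) → [t2]□a□bca
Step 3: δ(t2, □) = (t1, c, R) → c[t1]a□bca

No transition is defined for δ(t1, a). By convention the machine halts and rejects.

Answer: Reject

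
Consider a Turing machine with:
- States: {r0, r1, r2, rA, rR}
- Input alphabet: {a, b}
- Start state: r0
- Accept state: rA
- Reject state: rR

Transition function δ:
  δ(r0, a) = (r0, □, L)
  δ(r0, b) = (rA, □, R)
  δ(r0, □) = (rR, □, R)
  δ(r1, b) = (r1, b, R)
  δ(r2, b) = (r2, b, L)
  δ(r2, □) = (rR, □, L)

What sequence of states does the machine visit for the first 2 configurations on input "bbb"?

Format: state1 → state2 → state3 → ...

Execution trace:
Initial: [r0]bbb
Step 1: δ(r0, b) = (rA, □, R) → □[rA]bb

The machine reaches the accept state rA and halts.

State sequence: r0 → rA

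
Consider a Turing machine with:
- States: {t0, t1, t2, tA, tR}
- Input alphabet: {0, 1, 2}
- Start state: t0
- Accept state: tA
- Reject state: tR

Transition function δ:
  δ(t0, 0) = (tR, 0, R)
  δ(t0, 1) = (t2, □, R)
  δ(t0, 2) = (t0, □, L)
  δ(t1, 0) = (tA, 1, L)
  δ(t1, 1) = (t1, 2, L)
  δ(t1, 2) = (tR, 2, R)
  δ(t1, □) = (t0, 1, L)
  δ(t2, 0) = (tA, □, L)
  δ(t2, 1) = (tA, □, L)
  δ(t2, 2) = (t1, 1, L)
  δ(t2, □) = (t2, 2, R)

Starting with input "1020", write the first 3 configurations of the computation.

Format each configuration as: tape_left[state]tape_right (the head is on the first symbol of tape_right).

Transitions applied:
Step 1: δ(t0, 1) = (t2, □, R)
Step 2: δ(t2, 0) = (tA, □, L)

The first 3 configurations are:
[t0]1020 ⊢ □[t2]020 ⊢ [tA]□□20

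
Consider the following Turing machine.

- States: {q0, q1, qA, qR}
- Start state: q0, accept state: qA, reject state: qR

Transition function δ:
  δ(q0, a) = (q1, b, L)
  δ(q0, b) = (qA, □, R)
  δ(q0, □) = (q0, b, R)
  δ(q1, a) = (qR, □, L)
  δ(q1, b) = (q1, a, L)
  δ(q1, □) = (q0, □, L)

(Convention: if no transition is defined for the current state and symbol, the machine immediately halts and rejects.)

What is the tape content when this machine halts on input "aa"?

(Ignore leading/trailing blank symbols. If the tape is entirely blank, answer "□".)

Execution trace:
Initial: [q0]aa
Step 1: δ(q0, a) = (q1, b, L) → [q1]□ba
Step 2: δ(q1, □) = (q0, □, L) → [q0]□□ba
Step 3: δ(q0, □) = (q0, b, R) → b[q0]□ba
Step 4: δ(q0, □) = (q0, b, R) → bb[q0]ba
Step 5: δ(q0, b) = (qA, □, R) → bb□[qA]a

The machine reaches the accept state qA and halts.

Final tape (ignoring leading/trailing blanks): bb□a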